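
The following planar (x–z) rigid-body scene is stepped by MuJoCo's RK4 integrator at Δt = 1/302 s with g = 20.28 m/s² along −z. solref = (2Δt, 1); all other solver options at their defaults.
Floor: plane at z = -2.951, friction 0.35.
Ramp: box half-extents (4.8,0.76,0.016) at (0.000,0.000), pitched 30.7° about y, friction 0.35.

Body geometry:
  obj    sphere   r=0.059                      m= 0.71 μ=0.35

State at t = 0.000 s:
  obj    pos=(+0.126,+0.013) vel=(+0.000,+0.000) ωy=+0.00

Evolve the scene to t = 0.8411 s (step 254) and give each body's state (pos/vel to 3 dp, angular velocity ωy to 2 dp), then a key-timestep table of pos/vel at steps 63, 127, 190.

State at t = 0.8411 s:
  obj    pos=(+2.375,-1.323) vel=(+5.348,-3.176) ωy=+105.41

Key-timestep trajectory:
   step    t(s)  obj.x    obj.z    obj.vx   obj.vz 
     63  0.2086   +0.264  -0.070  +1.327  -0.788
    127  0.4205   +0.688  -0.321  +2.674  -1.588
    190  0.6291   +1.384  -0.735  +4.001  -2.376


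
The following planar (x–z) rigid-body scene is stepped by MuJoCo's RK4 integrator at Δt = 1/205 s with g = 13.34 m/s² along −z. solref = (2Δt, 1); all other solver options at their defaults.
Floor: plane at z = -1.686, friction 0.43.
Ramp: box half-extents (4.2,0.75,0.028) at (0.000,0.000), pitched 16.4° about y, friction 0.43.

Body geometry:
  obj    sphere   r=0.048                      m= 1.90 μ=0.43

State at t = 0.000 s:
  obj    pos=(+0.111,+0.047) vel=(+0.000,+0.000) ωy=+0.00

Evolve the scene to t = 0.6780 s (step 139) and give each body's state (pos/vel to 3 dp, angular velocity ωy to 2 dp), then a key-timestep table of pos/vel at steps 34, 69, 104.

State at t = 0.6780 s:
  obj    pos=(+0.704,-0.128) vel=(+1.750,-0.515) ωy=+37.99

Key-timestep trajectory:
   step    t(s)  obj.x    obj.z    obj.vx   obj.vz 
     34  0.1659   +0.146  +0.036  +0.428  -0.126
     69  0.3366   +0.257  +0.004  +0.869  -0.256
    104  0.5073   +0.443  -0.051  +1.309  -0.385


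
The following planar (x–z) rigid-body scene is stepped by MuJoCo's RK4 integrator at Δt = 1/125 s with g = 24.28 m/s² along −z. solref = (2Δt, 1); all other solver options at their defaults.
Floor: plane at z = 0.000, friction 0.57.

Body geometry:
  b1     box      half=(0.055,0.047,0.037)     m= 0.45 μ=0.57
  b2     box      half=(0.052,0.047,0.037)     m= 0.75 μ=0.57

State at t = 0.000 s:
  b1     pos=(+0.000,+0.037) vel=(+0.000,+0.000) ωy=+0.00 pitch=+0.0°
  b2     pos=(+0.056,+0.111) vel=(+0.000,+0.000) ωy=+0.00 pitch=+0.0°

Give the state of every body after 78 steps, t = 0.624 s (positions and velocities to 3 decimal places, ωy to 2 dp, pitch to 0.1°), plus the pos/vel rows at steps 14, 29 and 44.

State at t = 0.624 s:
  b1     pos=(+0.000,+0.037) vel=(+0.000,+0.000) ωy=+0.00 pitch=+0.0°
  b2     pos=(+0.105,+0.052) vel=(+0.000,+0.000) ωy=+0.00 pitch=+90.0°

Key-timestep trajectory:
   step    t(s)  b1.x    b1.z    b1.vx   b1.vz   b2.x    b2.z    b2.vx   b2.vz 
     14  0.1120   +0.000  +0.037  +0.000  +0.001   +0.059  +0.110  +0.069  -0.006
     29  0.2320   +0.000  +0.037  -0.002  +0.001   +0.085  +0.095  +0.408  -0.536
     44  0.3520   +0.000  +0.037  +0.000  +0.000   +0.105  +0.051  -0.147  +0.001


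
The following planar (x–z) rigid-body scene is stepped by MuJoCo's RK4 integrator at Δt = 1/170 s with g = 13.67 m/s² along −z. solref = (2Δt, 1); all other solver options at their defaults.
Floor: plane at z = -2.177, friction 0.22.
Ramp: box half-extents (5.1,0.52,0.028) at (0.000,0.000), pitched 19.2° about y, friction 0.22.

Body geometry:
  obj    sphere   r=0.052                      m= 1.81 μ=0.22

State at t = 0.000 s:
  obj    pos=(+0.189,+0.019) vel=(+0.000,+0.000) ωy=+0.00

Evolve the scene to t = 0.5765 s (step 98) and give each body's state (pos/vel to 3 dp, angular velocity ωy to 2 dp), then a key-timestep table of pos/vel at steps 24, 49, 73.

State at t = 0.5765 s:
  obj    pos=(+0.693,-0.157) vel=(+1.748,-0.609) ωy=+35.59

Key-timestep trajectory:
   step    t(s)  obj.x    obj.z    obj.vx   obj.vz 
     24  0.1412   +0.219  +0.008  +0.428  -0.149
     49  0.2882   +0.315  -0.025  +0.874  -0.304
     73  0.4294   +0.469  -0.078  +1.302  -0.454


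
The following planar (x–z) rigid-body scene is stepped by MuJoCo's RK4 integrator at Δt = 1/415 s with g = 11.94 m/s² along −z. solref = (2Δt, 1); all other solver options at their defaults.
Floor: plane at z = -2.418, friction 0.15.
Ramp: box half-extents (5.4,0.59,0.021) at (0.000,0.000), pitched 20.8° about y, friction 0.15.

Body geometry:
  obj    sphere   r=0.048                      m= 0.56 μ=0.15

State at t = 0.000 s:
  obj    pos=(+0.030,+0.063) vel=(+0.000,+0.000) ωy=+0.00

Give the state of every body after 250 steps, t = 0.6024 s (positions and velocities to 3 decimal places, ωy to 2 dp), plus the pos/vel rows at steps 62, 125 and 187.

State at t = 0.6024 s:
  obj    pos=(+0.544,-0.133) vel=(+1.706,-0.648) ωy=+38.00

Key-timestep trajectory:
   step    t(s)  obj.x    obj.z    obj.vx   obj.vz 
     62  0.1494   +0.061  +0.050  +0.423  -0.161
    125  0.3012   +0.158  +0.014  +0.853  -0.324
    187  0.4506   +0.317  -0.047  +1.276  -0.485


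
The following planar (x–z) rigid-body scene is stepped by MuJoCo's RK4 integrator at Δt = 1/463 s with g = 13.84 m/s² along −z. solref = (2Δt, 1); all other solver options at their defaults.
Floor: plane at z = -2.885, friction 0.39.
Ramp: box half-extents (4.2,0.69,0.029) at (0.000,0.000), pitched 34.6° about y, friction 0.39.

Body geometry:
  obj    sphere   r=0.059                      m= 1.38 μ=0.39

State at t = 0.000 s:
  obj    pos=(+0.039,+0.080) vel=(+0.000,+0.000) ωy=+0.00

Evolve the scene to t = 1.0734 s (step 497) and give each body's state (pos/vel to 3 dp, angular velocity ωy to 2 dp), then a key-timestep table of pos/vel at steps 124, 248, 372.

State at t = 1.0734 s:
  obj    pos=(+2.701,-1.757) vel=(+4.960,-3.422) ωy=+102.13

Key-timestep trajectory:
   step    t(s)  obj.x    obj.z    obj.vx   obj.vz 
    124  0.2678   +0.205  -0.034  +1.238  -0.854
    248  0.5356   +0.702  -0.377  +2.475  -1.707
    372  0.8035   +1.531  -0.949  +3.713  -2.561


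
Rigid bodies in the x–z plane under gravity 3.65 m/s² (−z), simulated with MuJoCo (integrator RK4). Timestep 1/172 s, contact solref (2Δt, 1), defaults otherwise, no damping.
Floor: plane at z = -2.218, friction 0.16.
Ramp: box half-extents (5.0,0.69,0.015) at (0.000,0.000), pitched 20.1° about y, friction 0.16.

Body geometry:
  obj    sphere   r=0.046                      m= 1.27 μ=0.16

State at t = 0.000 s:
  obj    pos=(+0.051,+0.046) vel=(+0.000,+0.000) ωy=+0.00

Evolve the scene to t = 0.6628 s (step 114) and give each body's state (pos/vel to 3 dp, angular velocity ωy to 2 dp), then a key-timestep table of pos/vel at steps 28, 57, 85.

State at t = 0.6628 s:
  obj    pos=(+0.236,-0.021) vel=(+0.558,-0.204) ωy=+12.90

Key-timestep trajectory:
   step    t(s)  obj.x    obj.z    obj.vx   obj.vz 
     28  0.1628   +0.062  +0.042  +0.137  -0.050
     57  0.3314   +0.097  +0.029  +0.279  -0.102
     85  0.4942   +0.154  +0.009  +0.416  -0.152


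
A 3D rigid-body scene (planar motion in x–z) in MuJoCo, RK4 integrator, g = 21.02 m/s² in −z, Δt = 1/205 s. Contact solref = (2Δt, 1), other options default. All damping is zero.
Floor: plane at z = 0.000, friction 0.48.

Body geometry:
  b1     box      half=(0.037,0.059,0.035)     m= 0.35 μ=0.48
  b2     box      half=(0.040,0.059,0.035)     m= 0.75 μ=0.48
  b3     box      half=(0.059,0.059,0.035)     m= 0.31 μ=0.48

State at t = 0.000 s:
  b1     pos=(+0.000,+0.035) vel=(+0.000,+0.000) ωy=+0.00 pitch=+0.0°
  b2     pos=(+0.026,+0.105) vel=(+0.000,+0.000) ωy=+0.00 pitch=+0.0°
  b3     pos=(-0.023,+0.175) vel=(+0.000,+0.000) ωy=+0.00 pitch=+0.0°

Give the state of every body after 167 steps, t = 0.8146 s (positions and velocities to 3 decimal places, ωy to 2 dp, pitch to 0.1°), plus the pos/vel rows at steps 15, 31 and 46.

State at t = 0.8146 s:
  b1     pos=(+0.000,+0.035) vel=(+0.000,+0.000) ωy=+0.00 pitch=+0.0°
  b2     pos=(+0.026,+0.105) vel=(+0.000,+0.000) ωy=+0.00 pitch=+0.0°
  b3     pos=(-0.093,+0.059) vel=(+0.000,+0.000) ωy=+0.00 pitch=-90.0°

Key-timestep trajectory:
   step    t(s)  b1.x    b1.z    b1.vx   b1.vz   b2.x    b2.z    b2.vx   b2.vz   b3.x    b3.z    b3.vx   b3.vz 
     15  0.0732   +0.000  +0.035  +0.001  +0.000   +0.026  +0.105  +0.001  +0.000   -0.030  +0.172  -0.198  -0.086
     31  0.1512   +0.000  +0.035  +0.000  +0.000   +0.026  +0.105  +0.000  +0.000   -0.053  +0.143  -0.346  -0.957
     46  0.2244   +0.000  +0.035  +0.000  +0.001   +0.026  +0.105  -0.001  +0.001   -0.094  +0.054  +0.008  +0.077


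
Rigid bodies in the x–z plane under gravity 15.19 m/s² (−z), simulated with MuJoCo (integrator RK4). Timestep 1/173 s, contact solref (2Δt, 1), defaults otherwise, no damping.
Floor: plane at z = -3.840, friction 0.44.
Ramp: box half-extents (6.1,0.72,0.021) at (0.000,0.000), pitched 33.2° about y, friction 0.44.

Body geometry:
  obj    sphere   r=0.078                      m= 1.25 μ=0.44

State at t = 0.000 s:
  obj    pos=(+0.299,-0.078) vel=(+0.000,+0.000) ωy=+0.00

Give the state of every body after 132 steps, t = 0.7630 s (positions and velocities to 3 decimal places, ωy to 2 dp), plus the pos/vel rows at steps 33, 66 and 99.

State at t = 0.7630 s:
  obj    pos=(+1.746,-1.025) vel=(+3.793,-2.482) ωy=+58.10

Key-timestep trajectory:
   step    t(s)  obj.x    obj.z    obj.vx   obj.vz 
     33  0.1908   +0.390  -0.137  +0.949  -0.621
     66  0.3815   +0.661  -0.314  +1.897  -1.241
     99  0.5723   +1.113  -0.610  +2.845  -1.862


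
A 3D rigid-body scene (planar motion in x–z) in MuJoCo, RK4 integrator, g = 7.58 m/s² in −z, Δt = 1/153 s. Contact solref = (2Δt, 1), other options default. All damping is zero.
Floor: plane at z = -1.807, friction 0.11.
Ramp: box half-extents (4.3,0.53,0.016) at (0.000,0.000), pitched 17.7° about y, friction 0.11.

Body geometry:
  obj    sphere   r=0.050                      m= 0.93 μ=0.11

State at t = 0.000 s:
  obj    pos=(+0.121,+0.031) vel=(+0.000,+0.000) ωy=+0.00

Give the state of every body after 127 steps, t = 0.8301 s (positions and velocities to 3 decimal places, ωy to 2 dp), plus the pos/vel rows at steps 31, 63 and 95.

State at t = 0.8301 s:
  obj    pos=(+0.661,-0.142) vel=(+1.302,-0.415) ωy=+27.31

Key-timestep trajectory:
   step    t(s)  obj.x    obj.z    obj.vx   obj.vz 
     31  0.2026   +0.153  +0.020  +0.318  -0.101
     63  0.4118   +0.254  -0.012  +0.646  -0.206
     95  0.6209   +0.423  -0.066  +0.974  -0.311


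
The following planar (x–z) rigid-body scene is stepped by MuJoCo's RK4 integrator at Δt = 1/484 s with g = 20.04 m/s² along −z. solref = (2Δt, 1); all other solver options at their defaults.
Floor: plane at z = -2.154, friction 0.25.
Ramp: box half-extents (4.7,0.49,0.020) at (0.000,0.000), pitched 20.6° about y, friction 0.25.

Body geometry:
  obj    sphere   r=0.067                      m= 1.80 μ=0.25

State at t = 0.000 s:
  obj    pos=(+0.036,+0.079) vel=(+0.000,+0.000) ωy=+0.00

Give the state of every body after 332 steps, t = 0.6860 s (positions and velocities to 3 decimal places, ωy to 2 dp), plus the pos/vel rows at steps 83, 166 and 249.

State at t = 0.6860 s:
  obj    pos=(+1.145,-0.338) vel=(+3.234,-1.216) ωy=+51.56

Key-timestep trajectory:
   step    t(s)  obj.x    obj.z    obj.vx   obj.vz 
     83  0.1715   +0.105  +0.053  +0.809  -0.304
    166  0.3430   +0.313  -0.025  +1.617  -0.608
    249  0.5145   +0.660  -0.155  +2.425  -0.912


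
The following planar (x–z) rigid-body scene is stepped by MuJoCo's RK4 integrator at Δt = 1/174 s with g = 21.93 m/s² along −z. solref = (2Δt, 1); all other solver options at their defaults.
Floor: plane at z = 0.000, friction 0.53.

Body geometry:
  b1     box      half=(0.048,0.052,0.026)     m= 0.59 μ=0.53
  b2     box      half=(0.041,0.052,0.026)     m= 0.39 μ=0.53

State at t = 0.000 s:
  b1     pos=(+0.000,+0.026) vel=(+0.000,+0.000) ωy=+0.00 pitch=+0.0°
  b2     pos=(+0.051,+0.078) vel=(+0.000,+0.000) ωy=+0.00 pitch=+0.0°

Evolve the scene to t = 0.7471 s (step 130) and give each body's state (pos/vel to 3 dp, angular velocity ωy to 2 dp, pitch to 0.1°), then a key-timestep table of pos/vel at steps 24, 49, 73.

State at t = 0.7471 s:
  b1     pos=(+0.000,+0.026) vel=(+0.000,+0.000) ωy=+0.00 pitch=+0.0°
  b2     pos=(+0.089,+0.041) vel=(+0.000,+0.000) ωy=+0.00 pitch=+90.0°

Key-timestep trajectory:
   step    t(s)  b1.x    b1.z    b1.vx   b1.vz   b2.x    b2.z    b2.vx   b2.vz 
     24  0.1379   +0.000  +0.026  +0.000  +0.000   +0.068  +0.069  +0.304  -0.331
     49  0.2816   +0.000  +0.026  +0.000  +0.000   +0.105  +0.047  -0.003  -0.001
     73  0.4195   +0.000  +0.026  +0.000  +0.000   +0.084  +0.043  +0.075  -0.011


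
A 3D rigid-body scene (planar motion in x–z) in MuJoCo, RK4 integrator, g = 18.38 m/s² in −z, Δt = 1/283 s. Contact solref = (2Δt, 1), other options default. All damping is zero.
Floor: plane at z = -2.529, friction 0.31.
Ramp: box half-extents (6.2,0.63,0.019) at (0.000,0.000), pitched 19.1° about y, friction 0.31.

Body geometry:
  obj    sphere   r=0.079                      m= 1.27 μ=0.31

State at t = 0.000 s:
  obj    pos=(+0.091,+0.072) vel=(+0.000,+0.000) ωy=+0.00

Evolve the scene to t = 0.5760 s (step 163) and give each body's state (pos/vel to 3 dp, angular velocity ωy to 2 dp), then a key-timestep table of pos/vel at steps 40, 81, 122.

State at t = 0.5760 s:
  obj    pos=(+0.764,-0.161) vel=(+2.338,-0.810) ωy=+31.31

Key-timestep trajectory:
   step    t(s)  obj.x    obj.z    obj.vx   obj.vz 
     40  0.1413   +0.132  +0.058  +0.574  -0.199
     81  0.2862   +0.257  +0.015  +1.162  -0.402
    122  0.4311   +0.468  -0.058  +1.750  -0.606


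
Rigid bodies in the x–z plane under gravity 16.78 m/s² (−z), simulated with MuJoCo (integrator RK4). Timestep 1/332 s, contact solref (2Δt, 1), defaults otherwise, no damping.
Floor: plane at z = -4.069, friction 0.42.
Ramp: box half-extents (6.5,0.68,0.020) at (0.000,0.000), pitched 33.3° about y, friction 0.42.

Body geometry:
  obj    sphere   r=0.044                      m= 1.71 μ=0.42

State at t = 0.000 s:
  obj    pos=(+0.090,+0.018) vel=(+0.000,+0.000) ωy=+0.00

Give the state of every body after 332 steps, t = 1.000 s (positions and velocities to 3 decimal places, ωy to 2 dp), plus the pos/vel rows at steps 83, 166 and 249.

State at t = 1.000 s:
  obj    pos=(+2.840,-1.789) vel=(+5.500,-3.613) ωy=+149.54

Key-timestep trajectory:
   step    t(s)  obj.x    obj.z    obj.vx   obj.vz 
     83  0.2500   +0.262  -0.095  +1.375  -0.903
    166  0.5000   +0.777  -0.434  +2.750  -1.806
    249  0.7500   +1.637  -0.999  +4.125  -2.710


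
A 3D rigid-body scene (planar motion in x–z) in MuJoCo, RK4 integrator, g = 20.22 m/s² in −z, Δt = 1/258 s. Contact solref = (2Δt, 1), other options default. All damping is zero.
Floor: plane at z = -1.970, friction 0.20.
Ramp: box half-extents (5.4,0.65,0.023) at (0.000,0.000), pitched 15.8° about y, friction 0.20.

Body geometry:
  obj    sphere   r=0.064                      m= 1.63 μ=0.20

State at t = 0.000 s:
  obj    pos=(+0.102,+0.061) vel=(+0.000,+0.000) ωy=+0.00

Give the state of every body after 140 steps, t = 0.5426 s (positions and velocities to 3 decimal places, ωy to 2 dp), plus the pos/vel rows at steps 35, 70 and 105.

State at t = 0.5426 s:
  obj    pos=(+0.659,-0.096) vel=(+2.053,-0.581) ωy=+33.33

Key-timestep trajectory:
   step    t(s)  obj.x    obj.z    obj.vx   obj.vz 
     35  0.1357   +0.137  +0.052  +0.513  -0.145
     70  0.2713   +0.241  +0.022  +1.027  -0.291
    105  0.4070   +0.416  -0.027  +1.540  -0.436


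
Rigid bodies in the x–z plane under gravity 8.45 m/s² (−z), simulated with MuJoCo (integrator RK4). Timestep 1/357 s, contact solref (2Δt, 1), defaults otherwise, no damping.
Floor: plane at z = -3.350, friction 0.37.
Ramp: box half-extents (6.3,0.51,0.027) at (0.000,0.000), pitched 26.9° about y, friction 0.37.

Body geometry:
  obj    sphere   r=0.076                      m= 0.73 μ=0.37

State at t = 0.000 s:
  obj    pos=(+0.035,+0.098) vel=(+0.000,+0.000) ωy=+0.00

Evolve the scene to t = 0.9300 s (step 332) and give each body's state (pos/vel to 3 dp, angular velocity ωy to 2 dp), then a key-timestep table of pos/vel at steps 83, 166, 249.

State at t = 0.9300 s:
  obj    pos=(+1.088,-0.437) vel=(+2.265,-1.149) ωy=+33.41

Key-timestep trajectory:
   step    t(s)  obj.x    obj.z    obj.vx   obj.vz 
     83  0.2325   +0.101  +0.064  +0.566  -0.287
    166  0.4650   +0.298  -0.036  +1.132  -0.575
    249  0.6975   +0.627  -0.203  +1.699  -0.862


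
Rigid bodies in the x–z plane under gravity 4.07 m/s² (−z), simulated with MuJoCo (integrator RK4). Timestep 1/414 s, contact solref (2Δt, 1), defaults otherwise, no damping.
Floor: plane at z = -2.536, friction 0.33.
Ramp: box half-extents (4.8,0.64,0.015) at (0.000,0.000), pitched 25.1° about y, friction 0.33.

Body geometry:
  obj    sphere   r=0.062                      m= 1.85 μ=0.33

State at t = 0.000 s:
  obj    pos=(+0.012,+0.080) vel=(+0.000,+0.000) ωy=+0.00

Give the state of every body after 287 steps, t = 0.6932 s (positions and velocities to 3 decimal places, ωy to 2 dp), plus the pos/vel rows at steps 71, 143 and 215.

State at t = 0.6932 s:
  obj    pos=(+0.280,-0.046) vel=(+0.774,-0.363) ωy=+13.79

Key-timestep trajectory:
   step    t(s)  obj.x    obj.z    obj.vx   obj.vz 
     71  0.1715   +0.028  +0.072  +0.192  -0.090
    143  0.3454   +0.078  +0.048  +0.386  -0.181
    215  0.5193   +0.162  +0.009  +0.580  -0.272


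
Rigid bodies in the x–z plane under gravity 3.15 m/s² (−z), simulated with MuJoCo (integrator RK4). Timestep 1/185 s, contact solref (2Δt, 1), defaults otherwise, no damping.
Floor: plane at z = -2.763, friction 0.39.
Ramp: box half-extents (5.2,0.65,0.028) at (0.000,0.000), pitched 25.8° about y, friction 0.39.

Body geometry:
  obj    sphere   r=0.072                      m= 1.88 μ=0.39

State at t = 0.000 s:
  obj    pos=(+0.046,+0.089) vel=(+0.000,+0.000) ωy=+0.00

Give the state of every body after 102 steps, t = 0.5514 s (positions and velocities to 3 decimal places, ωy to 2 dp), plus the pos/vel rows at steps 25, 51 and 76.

State at t = 0.5514 s:
  obj    pos=(+0.180,+0.024) vel=(+0.486,-0.235) ωy=+7.50

Key-timestep trajectory:
   step    t(s)  obj.x    obj.z    obj.vx   obj.vz 
     25  0.1351   +0.054  +0.085  +0.119  -0.058
     51  0.2757   +0.079  +0.073  +0.243  -0.118
     76  0.4108   +0.120  +0.053  +0.362  -0.175


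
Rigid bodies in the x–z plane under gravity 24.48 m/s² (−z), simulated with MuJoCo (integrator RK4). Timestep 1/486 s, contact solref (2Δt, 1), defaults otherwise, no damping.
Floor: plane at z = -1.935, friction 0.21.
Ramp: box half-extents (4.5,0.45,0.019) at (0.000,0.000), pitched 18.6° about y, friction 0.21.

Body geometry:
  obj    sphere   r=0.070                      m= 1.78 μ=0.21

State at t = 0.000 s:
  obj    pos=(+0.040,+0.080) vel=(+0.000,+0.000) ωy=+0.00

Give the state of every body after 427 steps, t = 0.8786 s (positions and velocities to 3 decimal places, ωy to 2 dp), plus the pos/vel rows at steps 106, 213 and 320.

State at t = 0.8786 s:
  obj    pos=(+2.080,-0.606) vel=(+4.644,-1.563) ωy=+70.00

Key-timestep trajectory:
   step    t(s)  obj.x    obj.z    obj.vx   obj.vz 
    106  0.2181   +0.166  +0.038  +1.153  -0.388
    213  0.4383   +0.548  -0.090  +2.317  -0.780
    320  0.6584   +1.186  -0.305  +3.481  -1.171


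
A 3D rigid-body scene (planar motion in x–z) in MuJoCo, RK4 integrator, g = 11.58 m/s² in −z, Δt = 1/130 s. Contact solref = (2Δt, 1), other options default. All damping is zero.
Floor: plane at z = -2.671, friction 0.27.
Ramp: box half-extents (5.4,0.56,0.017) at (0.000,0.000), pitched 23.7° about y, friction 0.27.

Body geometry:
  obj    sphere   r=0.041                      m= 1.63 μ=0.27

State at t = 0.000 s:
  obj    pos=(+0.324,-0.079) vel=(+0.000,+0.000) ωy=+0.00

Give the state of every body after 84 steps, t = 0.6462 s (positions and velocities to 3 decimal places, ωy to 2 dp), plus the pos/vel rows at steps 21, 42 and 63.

State at t = 0.6462 s:
  obj    pos=(+0.960,-0.358) vel=(+1.967,-0.864) ωy=+52.38

Key-timestep trajectory:
   step    t(s)  obj.x    obj.z    obj.vx   obj.vz 
     21  0.1615   +0.364  -0.096  +0.492  -0.216
     42  0.3231   +0.483  -0.149  +0.984  -0.432
     63  0.4846   +0.682  -0.236  +1.475  -0.648


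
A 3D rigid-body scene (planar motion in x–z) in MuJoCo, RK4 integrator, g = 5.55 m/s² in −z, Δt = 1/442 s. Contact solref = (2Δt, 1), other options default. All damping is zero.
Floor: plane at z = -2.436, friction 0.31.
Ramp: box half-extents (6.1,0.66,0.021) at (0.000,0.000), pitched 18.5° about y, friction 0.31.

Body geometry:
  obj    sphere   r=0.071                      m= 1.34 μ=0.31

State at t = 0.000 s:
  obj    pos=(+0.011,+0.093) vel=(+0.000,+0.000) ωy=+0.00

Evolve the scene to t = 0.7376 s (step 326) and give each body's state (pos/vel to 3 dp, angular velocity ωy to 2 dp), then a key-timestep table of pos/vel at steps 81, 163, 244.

State at t = 0.7376 s:
  obj    pos=(+0.336,-0.015) vel=(+0.880,-0.294) ωy=+13.07

Key-timestep trajectory:
   step    t(s)  obj.x    obj.z    obj.vx   obj.vz 
     81  0.1833   +0.031  +0.087  +0.219  -0.073
    163  0.3688   +0.092  +0.066  +0.440  -0.147
    244  0.5520   +0.193  +0.032  +0.659  -0.220


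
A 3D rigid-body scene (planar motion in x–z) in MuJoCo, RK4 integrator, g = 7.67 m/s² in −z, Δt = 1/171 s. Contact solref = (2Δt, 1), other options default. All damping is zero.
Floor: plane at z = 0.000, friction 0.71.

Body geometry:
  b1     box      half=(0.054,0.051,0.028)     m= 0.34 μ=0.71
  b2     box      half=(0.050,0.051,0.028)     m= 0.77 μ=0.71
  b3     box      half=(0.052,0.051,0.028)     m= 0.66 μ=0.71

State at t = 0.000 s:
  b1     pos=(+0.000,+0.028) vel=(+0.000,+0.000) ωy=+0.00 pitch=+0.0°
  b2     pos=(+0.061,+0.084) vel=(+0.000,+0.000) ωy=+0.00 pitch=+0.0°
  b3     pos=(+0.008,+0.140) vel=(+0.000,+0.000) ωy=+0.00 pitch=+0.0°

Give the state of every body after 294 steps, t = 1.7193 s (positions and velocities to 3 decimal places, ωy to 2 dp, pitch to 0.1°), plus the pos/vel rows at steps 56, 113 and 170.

State at t = 1.7193 s:
  b1     pos=(+0.000,+0.028) vel=(+0.000,+0.000) ωy=+0.00 pitch=+0.0°
  b2     pos=(+0.108,+0.050) vel=(+0.000,+0.000) ωy=+0.00 pitch=+90.0°
  b3     pos=(-0.121,+0.028) vel=(+0.000,+0.000) ωy=+0.00 pitch=+180.0°

Key-timestep trajectory:
   step    t(s)  b1.x    b1.z    b1.vx   b1.vz   b2.x    b2.z    b2.vx   b2.vz   b3.x    b3.z    b3.vx   b3.vz 
     56  0.3275   +0.000  +0.028  +0.001  +0.000   +0.062  +0.084  +0.042  -0.013   -0.024  +0.112  -0.323  -0.008
    113  0.6608   +0.000  +0.028  +0.000  +0.000   +0.122  +0.056  +0.109  +0.028   -0.121  +0.026  +0.002  +0.096
    170  0.9942   +0.000  +0.028  +0.000  +0.000   +0.104  +0.051  -0.091  +0.073   -0.121  +0.028  +0.000  +0.000


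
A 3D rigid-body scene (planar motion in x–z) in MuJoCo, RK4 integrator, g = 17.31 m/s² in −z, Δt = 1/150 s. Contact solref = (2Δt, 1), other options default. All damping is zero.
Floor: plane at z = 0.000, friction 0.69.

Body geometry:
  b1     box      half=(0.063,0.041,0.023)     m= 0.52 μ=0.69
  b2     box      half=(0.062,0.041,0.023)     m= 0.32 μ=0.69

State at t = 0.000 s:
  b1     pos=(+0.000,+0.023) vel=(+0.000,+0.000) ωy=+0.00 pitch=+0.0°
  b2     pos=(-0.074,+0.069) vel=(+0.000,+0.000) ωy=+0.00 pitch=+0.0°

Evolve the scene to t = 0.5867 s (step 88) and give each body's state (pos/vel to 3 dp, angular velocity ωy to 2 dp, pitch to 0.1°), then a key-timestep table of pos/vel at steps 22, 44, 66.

State at t = 0.5867 s:
  b1     pos=(+0.000,+0.023) vel=(+0.001,+0.000) ωy=+0.00 pitch=+0.0°
  b2     pos=(-0.085,+0.057) vel=(-0.001,-0.001) ωy=+0.02 pitch=-39.9°

Key-timestep trajectory:
   step    t(s)  b1.x    b1.z    b1.vx   b1.vz   b2.x    b2.z    b2.vx   b2.vz 
     22  0.1467   +0.000  +0.023  +0.000  +0.000   -0.090  +0.058  -0.008  +0.085
     44  0.2933   +0.000  +0.023  +0.001  +0.000   -0.085  +0.058  -0.001  +0.000
     66  0.4400   +0.000  +0.023  +0.001  +0.000   -0.085  +0.057  -0.001  -0.001


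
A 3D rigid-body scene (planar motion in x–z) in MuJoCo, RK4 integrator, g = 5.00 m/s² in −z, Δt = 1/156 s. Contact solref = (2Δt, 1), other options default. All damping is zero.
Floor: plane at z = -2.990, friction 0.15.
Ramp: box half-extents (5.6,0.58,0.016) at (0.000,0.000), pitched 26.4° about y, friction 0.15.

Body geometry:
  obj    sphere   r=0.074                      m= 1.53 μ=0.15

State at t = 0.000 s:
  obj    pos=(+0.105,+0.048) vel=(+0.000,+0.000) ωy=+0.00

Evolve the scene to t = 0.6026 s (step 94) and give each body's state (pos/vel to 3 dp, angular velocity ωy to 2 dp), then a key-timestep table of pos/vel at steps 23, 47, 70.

State at t = 0.6026 s:
  obj    pos=(+0.363,-0.080) vel=(+0.857,-0.426) ωy=+12.92

Key-timestep trajectory:
   step    t(s)  obj.x    obj.z    obj.vx   obj.vz 
     23  0.1474   +0.121  +0.041  +0.210  -0.104
     47  0.3013   +0.170  +0.016  +0.429  -0.213
     70  0.4487   +0.248  -0.023  +0.638  -0.317


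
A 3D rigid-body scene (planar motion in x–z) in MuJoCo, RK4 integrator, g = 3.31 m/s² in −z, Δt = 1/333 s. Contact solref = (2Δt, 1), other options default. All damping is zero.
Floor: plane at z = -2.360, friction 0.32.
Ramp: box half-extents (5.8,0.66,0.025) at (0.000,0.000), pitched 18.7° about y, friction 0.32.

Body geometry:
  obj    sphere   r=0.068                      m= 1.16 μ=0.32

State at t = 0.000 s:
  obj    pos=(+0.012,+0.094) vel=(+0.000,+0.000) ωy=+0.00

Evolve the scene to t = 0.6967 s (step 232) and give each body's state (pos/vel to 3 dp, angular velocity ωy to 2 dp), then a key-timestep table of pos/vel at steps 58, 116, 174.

State at t = 0.6967 s:
  obj    pos=(+0.186,+0.035) vel=(+0.500,-0.169) ωy=+7.77

Key-timestep trajectory:
   step    t(s)  obj.x    obj.z    obj.vx   obj.vz 
     58  0.1742   +0.023  +0.090  +0.125  -0.042
    116  0.3483   +0.056  +0.079  +0.250  -0.085
    174  0.5225   +0.110  +0.061  +0.375  -0.127


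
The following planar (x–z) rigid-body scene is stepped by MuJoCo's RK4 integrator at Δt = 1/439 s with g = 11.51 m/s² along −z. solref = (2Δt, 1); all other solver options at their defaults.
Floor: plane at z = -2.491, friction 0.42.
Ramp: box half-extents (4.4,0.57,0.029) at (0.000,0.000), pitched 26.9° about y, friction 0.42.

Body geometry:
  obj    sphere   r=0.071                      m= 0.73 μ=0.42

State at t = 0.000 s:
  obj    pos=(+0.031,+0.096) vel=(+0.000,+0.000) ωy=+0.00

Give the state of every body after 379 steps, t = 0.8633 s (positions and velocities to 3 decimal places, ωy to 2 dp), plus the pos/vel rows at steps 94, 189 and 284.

State at t = 0.8633 s:
  obj    pos=(+1.267,-0.531) vel=(+2.864,-1.453) ωy=+45.23

Key-timestep trajectory:
   step    t(s)  obj.x    obj.z    obj.vx   obj.vz 
     94  0.2141   +0.107  +0.058  +0.710  -0.360
    189  0.4305   +0.339  -0.060  +1.428  -0.725
    284  0.6469   +0.725  -0.256  +2.146  -1.089


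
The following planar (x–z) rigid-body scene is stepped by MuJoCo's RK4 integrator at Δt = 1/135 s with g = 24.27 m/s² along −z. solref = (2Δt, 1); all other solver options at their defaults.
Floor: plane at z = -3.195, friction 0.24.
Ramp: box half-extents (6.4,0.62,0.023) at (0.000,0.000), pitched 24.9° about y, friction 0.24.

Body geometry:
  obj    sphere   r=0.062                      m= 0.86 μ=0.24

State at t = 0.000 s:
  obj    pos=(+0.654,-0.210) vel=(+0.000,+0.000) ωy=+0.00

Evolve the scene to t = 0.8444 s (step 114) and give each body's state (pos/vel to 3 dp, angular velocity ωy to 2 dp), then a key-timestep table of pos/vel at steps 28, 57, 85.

State at t = 0.8444 s:
  obj    pos=(+3.015,-1.306) vel=(+5.591,-2.595) ωy=+99.38

Key-timestep trajectory:
   step    t(s)  obj.x    obj.z    obj.vx   obj.vz 
     28  0.2074   +0.797  -0.276  +1.374  -0.638
     57  0.4222   +1.244  -0.484  +2.796  -1.298
     85  0.6296   +1.967  -0.819  +4.169  -1.935


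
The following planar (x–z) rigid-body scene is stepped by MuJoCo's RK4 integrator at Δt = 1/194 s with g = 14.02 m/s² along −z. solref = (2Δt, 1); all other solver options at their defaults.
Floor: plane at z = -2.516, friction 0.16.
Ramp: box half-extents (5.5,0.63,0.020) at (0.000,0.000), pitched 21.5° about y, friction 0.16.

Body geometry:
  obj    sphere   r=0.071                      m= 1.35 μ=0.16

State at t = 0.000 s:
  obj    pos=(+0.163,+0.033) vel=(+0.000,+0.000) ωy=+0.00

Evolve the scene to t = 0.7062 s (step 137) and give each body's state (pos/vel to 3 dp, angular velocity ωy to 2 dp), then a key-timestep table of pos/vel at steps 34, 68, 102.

State at t = 0.7062 s:
  obj    pos=(+1.015,-0.302) vel=(+2.412,-0.950) ωy=+36.49

Key-timestep trajectory:
   step    t(s)  obj.x    obj.z    obj.vx   obj.vz 
     34  0.1753   +0.216  +0.013  +0.599  -0.236
     68  0.3505   +0.373  -0.049  +1.197  -0.472
    102  0.5258   +0.635  -0.152  +1.796  -0.707


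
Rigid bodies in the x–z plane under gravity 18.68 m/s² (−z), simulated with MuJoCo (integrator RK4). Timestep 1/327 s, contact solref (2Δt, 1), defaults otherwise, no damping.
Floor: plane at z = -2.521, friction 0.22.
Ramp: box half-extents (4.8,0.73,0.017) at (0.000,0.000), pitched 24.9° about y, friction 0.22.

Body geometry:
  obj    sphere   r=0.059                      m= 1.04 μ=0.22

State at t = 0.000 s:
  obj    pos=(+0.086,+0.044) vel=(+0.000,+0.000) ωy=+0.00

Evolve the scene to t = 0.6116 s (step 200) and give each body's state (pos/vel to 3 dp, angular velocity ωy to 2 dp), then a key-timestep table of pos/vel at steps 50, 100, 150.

State at t = 0.6116 s:
  obj    pos=(+1.039,-0.399) vel=(+3.117,-1.447) ωy=+58.22

Key-timestep trajectory:
   step    t(s)  obj.x    obj.z    obj.vx   obj.vz 
     50  0.1529   +0.146  +0.016  +0.779  -0.362
    100  0.3058   +0.324  -0.067  +1.559  -0.723
    150  0.4587   +0.622  -0.205  +2.338  -1.085


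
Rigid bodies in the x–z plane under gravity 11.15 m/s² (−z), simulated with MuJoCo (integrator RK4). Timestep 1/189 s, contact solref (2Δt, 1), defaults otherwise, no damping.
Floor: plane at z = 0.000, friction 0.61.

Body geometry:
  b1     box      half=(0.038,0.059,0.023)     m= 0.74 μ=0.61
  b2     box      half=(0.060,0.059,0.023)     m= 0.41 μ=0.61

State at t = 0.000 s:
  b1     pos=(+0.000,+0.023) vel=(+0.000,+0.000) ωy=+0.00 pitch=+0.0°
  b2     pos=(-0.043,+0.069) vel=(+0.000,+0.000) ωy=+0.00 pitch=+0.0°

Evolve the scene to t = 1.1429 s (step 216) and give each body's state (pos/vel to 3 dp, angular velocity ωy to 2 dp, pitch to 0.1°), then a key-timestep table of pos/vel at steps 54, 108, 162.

State at t = 1.1429 s:
  b1     pos=(+0.000,+0.023) vel=(+0.000,+0.000) ωy=+0.00 pitch=+0.0°
  b2     pos=(-0.058,+0.058) vel=(+0.000,+0.000) ωy=+0.01 pitch=-44.3°

Key-timestep trajectory:
   step    t(s)  b1.x    b1.z    b1.vx   b1.vz   b2.x    b2.z    b2.vx   b2.vz 
     54  0.2857   +0.000  +0.023  +0.000  +0.000   -0.063  +0.061  +0.056  -0.018
    108  0.5714   +0.000  +0.023  +0.000  +0.000   -0.058  +0.059  +0.000  +0.000
    162  0.8571   +0.000  +0.023  +0.000  +0.000   -0.058  +0.058  +0.000  +0.000


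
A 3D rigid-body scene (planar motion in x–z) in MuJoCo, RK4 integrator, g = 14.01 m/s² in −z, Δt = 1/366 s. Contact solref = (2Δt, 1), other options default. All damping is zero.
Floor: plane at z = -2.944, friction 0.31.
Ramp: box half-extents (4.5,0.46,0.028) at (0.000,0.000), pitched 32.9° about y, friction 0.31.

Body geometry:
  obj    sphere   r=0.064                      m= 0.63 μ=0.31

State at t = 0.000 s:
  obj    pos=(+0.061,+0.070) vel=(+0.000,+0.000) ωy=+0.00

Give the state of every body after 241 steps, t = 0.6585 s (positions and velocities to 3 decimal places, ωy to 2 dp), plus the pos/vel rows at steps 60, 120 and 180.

State at t = 0.6585 s:
  obj    pos=(+1.051,-0.570) vel=(+3.005,-1.944) ωy=+55.91

Key-timestep trajectory:
   step    t(s)  obj.x    obj.z    obj.vx   obj.vz 
     60  0.1639   +0.122  +0.030  +0.748  -0.484
    120  0.3279   +0.306  -0.089  +1.497  -0.968
    180  0.4918   +0.613  -0.287  +2.245  -1.452


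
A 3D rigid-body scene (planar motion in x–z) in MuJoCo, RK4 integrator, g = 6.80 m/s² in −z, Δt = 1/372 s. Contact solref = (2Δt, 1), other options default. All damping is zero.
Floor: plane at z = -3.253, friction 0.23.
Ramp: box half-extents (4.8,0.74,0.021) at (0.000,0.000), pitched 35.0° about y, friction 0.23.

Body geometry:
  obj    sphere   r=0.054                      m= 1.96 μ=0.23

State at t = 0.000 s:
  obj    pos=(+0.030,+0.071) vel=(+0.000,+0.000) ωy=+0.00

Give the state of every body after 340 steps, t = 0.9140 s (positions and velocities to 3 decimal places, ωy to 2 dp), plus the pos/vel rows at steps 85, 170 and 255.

State at t = 0.9140 s:
  obj    pos=(+0.983,-0.597) vel=(+2.086,-1.461) ωy=+47.15

Key-timestep trajectory:
   step    t(s)  obj.x    obj.z    obj.vx   obj.vz 
     85  0.2285   +0.089  +0.029  +0.522  -0.365
    170  0.4570   +0.268  -0.096  +1.043  -0.730
    255  0.6855   +0.566  -0.305  +1.564  -1.095


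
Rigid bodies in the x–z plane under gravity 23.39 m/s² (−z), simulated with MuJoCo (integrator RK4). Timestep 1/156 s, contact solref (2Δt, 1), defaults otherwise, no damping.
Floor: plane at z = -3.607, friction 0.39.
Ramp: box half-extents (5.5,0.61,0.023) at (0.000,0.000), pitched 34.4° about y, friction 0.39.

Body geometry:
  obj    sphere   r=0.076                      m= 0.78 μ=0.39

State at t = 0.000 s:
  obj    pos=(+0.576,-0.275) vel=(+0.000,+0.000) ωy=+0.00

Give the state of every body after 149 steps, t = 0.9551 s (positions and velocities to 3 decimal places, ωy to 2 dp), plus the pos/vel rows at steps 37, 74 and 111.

State at t = 0.9551 s:
  obj    pos=(+4.129,-2.707) vel=(+7.438,-5.093) ωy=+118.60

Key-timestep trajectory:
   step    t(s)  obj.x    obj.z    obj.vx   obj.vz 
     37  0.2372   +0.795  -0.425  +1.848  -1.265
     74  0.4744   +1.453  -0.875  +3.695  -2.530
    111  0.7115   +2.548  -1.625  +5.542  -3.794


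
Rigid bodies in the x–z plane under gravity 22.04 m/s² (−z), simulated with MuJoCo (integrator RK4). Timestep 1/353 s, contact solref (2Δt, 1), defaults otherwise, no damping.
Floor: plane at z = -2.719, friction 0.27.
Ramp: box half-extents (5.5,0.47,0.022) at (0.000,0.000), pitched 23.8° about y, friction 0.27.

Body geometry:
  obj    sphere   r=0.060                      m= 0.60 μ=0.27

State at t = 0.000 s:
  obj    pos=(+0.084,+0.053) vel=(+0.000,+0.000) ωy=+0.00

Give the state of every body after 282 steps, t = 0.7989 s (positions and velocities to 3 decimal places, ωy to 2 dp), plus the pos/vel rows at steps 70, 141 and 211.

State at t = 0.7989 s:
  obj    pos=(+1.939,-0.766) vel=(+4.644,-2.048) ωy=+84.58

Key-timestep trajectory:
   step    t(s)  obj.x    obj.z    obj.vx   obj.vz 
     70  0.1983   +0.198  +0.002  +1.153  -0.508
    141  0.3994   +0.548  -0.152  +2.322  -1.024
    211  0.5977   +1.122  -0.405  +3.475  -1.532


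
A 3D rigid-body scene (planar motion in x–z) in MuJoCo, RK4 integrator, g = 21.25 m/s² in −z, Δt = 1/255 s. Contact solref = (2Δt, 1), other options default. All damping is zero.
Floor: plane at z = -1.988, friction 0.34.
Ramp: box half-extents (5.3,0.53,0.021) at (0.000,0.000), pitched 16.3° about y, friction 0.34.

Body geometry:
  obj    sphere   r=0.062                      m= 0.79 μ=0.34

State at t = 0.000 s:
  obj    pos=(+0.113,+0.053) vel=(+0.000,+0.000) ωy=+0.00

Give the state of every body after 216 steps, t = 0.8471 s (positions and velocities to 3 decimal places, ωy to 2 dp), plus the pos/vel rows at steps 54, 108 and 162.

State at t = 0.8471 s:
  obj    pos=(+1.580,-0.376) vel=(+3.464,-1.013) ωy=+58.19

Key-timestep trajectory:
   step    t(s)  obj.x    obj.z    obj.vx   obj.vz 
     54  0.2118   +0.205  +0.027  +0.866  -0.253
    108  0.4235   +0.480  -0.054  +1.732  -0.506
    162  0.6353   +0.938  -0.188  +2.598  -0.760


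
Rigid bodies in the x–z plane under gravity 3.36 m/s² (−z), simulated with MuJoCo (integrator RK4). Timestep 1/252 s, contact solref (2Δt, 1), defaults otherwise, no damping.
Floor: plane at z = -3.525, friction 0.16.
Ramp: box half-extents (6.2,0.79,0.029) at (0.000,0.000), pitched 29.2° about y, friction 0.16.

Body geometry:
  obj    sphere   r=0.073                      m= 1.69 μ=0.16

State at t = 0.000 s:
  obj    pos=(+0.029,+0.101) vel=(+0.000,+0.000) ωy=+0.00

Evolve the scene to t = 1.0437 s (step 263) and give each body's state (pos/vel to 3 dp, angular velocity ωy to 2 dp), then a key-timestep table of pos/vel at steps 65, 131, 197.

State at t = 1.0437 s:
  obj    pos=(+0.586,-0.211) vel=(+1.067,-0.596) ωy=+16.73

Key-timestep trajectory:
   step    t(s)  obj.x    obj.z    obj.vx   obj.vz 
     65  0.2579   +0.063  +0.082  +0.265  -0.147
    131  0.5198   +0.167  +0.023  +0.533  -0.296
    197  0.7817   +0.342  -0.074  +0.799  -0.449


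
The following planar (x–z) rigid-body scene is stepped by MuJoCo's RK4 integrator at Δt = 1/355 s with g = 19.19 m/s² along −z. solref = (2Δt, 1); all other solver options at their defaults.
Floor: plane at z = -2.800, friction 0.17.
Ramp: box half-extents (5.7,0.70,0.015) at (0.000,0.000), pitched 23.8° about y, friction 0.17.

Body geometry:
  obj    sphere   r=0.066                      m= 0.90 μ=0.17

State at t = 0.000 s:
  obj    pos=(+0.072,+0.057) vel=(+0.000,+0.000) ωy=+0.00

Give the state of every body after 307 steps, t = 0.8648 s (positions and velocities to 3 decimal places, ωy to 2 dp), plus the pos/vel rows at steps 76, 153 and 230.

State at t = 0.8648 s:
  obj    pos=(+1.965,-0.778) vel=(+4.377,-1.930) ωy=+72.47

Key-timestep trajectory:
   step    t(s)  obj.x    obj.z    obj.vx   obj.vz 
     76  0.2141   +0.188  +0.006  +1.084  -0.478
    153  0.4310   +0.542  -0.151  +2.181  -0.962
    230  0.6479   +1.134  -0.412  +3.279  -1.446


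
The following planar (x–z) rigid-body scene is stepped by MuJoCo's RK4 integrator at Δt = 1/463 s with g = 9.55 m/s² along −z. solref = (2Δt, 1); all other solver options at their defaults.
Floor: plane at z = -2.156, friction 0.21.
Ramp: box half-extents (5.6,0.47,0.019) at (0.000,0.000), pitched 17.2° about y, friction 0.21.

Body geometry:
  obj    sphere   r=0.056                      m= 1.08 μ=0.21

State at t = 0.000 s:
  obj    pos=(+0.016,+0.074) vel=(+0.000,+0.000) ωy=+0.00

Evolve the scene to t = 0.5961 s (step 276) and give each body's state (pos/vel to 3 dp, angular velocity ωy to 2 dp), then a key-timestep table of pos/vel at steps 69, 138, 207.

State at t = 0.5961 s:
  obj    pos=(+0.358,-0.032) vel=(+1.149,-0.356) ωy=+21.47

Key-timestep trajectory:
   step    t(s)  obj.x    obj.z    obj.vx   obj.vz 
     69  0.1490   +0.037  +0.067  +0.287  -0.089
    138  0.2981   +0.102  +0.047  +0.574  -0.178
    207  0.4471   +0.209  +0.014  +0.862  -0.267


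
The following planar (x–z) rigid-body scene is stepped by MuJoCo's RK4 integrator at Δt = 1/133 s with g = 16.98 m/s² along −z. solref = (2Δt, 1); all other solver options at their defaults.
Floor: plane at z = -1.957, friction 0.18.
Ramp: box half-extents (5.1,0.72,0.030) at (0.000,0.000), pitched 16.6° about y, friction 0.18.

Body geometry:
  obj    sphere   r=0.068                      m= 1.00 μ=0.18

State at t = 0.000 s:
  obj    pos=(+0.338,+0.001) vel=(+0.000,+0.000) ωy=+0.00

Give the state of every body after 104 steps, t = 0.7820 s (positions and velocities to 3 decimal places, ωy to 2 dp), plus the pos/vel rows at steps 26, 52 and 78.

State at t = 0.7820 s:
  obj    pos=(+1.353,-0.301) vel=(+2.597,-0.774) ωy=+39.83

Key-timestep trajectory:
   step    t(s)  obj.x    obj.z    obj.vx   obj.vz 
     26  0.1955   +0.402  -0.017  +0.649  -0.194
     52  0.3910   +0.592  -0.074  +1.298  -0.387
     78  0.5865   +0.909  -0.169  +1.948  -0.581
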